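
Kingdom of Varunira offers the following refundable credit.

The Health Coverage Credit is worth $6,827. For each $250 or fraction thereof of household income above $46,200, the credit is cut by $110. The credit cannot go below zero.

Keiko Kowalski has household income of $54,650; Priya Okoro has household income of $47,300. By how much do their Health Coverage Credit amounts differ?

$3,190

Keiko ($54,650): Health Coverage Credit: income exceeds $46,200 by $8,450, which is 34 full-or-partial $250 increments; reduction = 34 × $110 = $3,740, leaving $3,087.
Priya ($47,300): Health Coverage Credit: income exceeds $46,200 by $1,100, which is 5 full-or-partial $250 increments; reduction = 5 × $110 = $550, leaving $6,277.
Difference: |$3,087 − $6,277| = $3,190.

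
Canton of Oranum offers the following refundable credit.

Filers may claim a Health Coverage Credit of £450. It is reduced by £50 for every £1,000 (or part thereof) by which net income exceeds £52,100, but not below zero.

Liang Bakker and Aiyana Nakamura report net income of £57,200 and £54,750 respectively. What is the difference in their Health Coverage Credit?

£150

Liang (£57,200): Health Coverage Credit: income exceeds £52,100 by £5,100, which is 6 full-or-partial £1,000 increments; reduction = 6 × £50 = £300, leaving £150.
Aiyana (£54,750): Health Coverage Credit: income exceeds £52,100 by £2,650, which is 3 full-or-partial £1,000 increments; reduction = 3 × £50 = £150, leaving £300.
Difference: |£150 − £300| = £150.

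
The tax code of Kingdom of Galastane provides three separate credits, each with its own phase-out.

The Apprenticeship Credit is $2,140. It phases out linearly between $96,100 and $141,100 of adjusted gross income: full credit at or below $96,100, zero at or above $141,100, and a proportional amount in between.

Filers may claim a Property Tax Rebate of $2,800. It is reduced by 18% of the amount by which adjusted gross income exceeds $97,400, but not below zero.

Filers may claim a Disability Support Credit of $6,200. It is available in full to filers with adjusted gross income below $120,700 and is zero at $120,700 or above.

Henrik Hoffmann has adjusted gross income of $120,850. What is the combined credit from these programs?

Apprenticeship Credit: $120,850 is $24,750 into a $45,000 phase-out range, leaving 20,250/45,000 of the credit: $2,140 × 20,250/45,000 = $963.
Property Tax Rebate: 18% of the $23,450 excess over $97,400 is $4,221 ≥ base, so the credit is $0.
Disability Support Credit: $120,850 meets or exceeds the $120,700 cutoff, so the credit is $0.
Total: $963 + $0 + $0 = $963.

$963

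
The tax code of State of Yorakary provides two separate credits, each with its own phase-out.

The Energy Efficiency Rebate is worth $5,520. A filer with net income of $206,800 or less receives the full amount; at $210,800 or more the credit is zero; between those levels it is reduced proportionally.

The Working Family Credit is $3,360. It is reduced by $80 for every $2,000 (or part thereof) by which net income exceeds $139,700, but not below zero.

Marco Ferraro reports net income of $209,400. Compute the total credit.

$2,492

Energy Efficiency Rebate: $209,400 is $2,600 into a $4,000 phase-out range, leaving 1,400/4,000 of the credit: $5,520 × 1,400/4,000 = $1,932.
Working Family Credit: income exceeds $139,700 by $69,700, which is 35 full-or-partial $2,000 increments; reduction = 35 × $80 = $2,800, leaving $560.
Total: $1,932 + $560 = $2,492.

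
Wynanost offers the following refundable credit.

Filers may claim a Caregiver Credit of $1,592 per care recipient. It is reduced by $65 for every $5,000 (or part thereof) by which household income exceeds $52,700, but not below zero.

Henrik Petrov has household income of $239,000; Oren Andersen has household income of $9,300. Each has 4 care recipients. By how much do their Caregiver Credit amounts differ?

$2,470

Henrik ($239,000): Caregiver Credit: base = 4 × $1,592 = $6,368. income exceeds $52,700 by $186,300, which is 38 full-or-partial $5,000 increments; reduction = 38 × $65 = $2,470, leaving $3,898.
Oren ($9,300): Caregiver Credit: base = 4 × $1,592 = $6,368. $9,300 is at or below the $52,700 threshold, so the full $6,368 applies.
Difference: |$3,898 − $6,368| = $2,470.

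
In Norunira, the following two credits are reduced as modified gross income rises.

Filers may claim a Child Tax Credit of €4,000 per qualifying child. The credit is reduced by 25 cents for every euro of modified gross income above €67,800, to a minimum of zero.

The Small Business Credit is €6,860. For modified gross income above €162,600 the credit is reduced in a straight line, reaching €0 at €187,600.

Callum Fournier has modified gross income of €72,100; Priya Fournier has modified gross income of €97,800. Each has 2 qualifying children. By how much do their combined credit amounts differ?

Callum (€72,100): Child Tax Credit: base = 2 × €4,000 = €8,000. 25% of the €4,300 excess over €67,800 is €1,075; credit = €8,000 − €1,075 = €6,925. Small Business Credit: €72,100 is at or below the €162,600 threshold, so the full €6,860 applies. total €6,925 + €6,860 = €13,785
Priya (€97,800): Child Tax Credit: base = 2 × €4,000 = €8,000. 25% of the €30,000 excess over €67,800 is €7,500; credit = €8,000 − €7,500 = €500. Small Business Credit: €97,800 is at or below the €162,600 threshold, so the full €6,860 applies. total €500 + €6,860 = €7,360
Difference: |€13,785 − €7,360| = €6,425.

€6,425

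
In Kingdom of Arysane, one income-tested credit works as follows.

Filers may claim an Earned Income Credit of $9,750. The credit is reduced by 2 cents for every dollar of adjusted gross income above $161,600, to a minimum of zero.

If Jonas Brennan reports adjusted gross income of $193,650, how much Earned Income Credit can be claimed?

Earned Income Credit: 2% of the $32,050 excess over $161,600 is $641; credit = $9,750 − $641 = $9,109.

$9,109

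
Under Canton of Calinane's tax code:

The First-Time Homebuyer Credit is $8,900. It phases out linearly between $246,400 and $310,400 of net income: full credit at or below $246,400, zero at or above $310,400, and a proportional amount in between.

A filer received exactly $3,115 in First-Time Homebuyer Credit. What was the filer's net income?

$288,000

$3,115 is 3,115/8,900 of the full $8,900, so 5,785/8,900 of the $64,000 range has been used: income = $246,400 + $64,000 × 5,785/8,900 = $288,000.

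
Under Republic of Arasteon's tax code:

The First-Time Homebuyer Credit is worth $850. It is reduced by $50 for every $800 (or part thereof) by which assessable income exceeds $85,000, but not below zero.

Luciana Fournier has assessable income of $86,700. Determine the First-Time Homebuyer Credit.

First-Time Homebuyer Credit: income exceeds $85,000 by $1,700, which is 3 full-or-partial $800 increments; reduction = 3 × $50 = $150, leaving $700.

$700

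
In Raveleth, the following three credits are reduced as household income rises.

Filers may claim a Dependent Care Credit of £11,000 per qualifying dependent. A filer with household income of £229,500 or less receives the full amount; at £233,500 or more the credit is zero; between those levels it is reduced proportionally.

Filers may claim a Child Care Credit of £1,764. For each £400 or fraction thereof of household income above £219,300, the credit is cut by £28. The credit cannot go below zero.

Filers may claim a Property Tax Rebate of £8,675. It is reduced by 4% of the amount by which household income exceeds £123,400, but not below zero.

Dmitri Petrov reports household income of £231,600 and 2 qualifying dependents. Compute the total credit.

£15,693

Dependent Care Credit: base = 2 × £11,000 = £22,000. £231,600 is £2,100 into a £4,000 phase-out range, leaving 1,900/4,000 of the credit: £22,000 × 1,900/4,000 = £10,450.
Child Care Credit: income exceeds £219,300 by £12,300, which is 31 full-or-partial £400 increments; reduction = 31 × £28 = £868, leaving £896.
Property Tax Rebate: 4% of the £108,200 excess over £123,400 is £4,328; credit = £8,675 − £4,328 = £4,347.
Total: £10,450 + £896 + £4,347 = £15,693.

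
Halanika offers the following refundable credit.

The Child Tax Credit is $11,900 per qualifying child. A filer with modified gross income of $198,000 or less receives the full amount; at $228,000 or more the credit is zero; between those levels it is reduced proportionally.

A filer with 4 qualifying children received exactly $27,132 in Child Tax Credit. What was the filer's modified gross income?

$210,900

Full credit = 4 × $11,900 = $47,600.
$27,132 is 27,132/47,600 of the full $47,600, so 20,468/47,600 of the $30,000 range has been used: income = $198,000 + $30,000 × 20,468/47,600 = $210,900.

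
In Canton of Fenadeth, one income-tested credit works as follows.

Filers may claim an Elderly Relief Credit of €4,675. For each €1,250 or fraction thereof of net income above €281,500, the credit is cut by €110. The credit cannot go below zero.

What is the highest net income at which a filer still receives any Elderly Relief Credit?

After 42 increments the reduction is 42 × €110 = €4,620, leaving €55; one more increment wipes it out. Increment 42 ends at excess 42 × €1,250 = €52,500, so the highest qualifying income is €281,500 + €52,500 = €334,000.

€334,000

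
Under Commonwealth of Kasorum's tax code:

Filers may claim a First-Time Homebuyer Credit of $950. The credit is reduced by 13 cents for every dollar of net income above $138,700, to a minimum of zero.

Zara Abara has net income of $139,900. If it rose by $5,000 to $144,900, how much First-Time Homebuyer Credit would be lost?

$650

At $139,900 — 13% of the $1,200 excess over $138,700 is $156; credit = $950 − $156 = $794.
At $144,900 — 13% of the $6,200 excess over $138,700 is $806; credit = $950 − $806 = $144.
Lost: $794 − $144 = $650.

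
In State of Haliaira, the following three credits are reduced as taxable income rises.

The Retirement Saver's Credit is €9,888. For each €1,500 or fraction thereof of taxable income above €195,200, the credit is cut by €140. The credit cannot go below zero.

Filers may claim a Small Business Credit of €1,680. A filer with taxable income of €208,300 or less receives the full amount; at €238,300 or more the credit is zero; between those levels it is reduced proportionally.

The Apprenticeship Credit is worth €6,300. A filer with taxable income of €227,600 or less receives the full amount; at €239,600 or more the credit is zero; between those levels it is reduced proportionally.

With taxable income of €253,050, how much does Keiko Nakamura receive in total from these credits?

€4,428

Retirement Saver's Credit: income exceeds €195,200 by €57,850, which is 39 full-or-partial €1,500 increments; reduction = 39 × €140 = €5,460, leaving €4,428.
Small Business Credit: €253,050 is at or above €238,300, so the credit is €0.
Apprenticeship Credit: €253,050 is at or above €239,600, so the credit is €0.
Total: €4,428 + €0 + €0 = €4,428.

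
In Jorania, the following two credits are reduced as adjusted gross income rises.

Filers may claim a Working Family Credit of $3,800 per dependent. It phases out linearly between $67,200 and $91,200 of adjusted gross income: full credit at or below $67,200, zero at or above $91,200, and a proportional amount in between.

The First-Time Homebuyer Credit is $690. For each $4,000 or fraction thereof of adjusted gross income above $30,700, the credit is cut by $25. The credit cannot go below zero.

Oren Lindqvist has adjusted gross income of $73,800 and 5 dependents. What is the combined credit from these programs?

$14,190

Working Family Credit: base = 5 × $3,800 = $19,000. $73,800 is $6,600 into a $24,000 phase-out range, leaving 17,400/24,000 of the credit: $19,000 × 17,400/24,000 = $13,775.
First-Time Homebuyer Credit: income exceeds $30,700 by $43,100, which is 11 full-or-partial $4,000 increments; reduction = 11 × $25 = $275, leaving $415.
Total: $13,775 + $415 = $14,190.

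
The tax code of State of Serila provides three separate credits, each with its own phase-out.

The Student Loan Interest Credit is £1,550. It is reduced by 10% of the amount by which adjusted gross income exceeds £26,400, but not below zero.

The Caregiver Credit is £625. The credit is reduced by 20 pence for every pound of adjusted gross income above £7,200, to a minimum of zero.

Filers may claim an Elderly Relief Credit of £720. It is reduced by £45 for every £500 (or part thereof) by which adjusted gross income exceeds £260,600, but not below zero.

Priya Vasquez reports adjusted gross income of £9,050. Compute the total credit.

£2,525

Student Loan Interest Credit: £9,050 is at or below the £26,400 threshold, so the full £1,550 applies.
Caregiver Credit: 20% of the £1,850 excess over £7,200 is £370; credit = £625 − £370 = £255.
Elderly Relief Credit: £9,050 is at or below the £260,600 threshold, so the full £720 applies.
Total: £1,550 + £255 + £720 = £2,525.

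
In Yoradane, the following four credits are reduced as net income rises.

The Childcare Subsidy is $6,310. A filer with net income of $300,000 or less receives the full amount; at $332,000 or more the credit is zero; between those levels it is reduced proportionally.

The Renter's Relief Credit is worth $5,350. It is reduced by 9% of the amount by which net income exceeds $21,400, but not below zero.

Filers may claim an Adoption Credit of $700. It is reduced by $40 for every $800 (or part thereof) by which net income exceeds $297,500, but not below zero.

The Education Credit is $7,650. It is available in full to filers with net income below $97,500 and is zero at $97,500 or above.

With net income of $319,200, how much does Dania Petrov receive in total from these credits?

Childcare Subsidy: $319,200 is $19,200 into a $32,000 phase-out range, leaving 12,800/32,000 of the credit: $6,310 × 12,800/32,000 = $2,524.
Renter's Relief Credit: 9% of the $297,800 excess over $21,400 is $26,802 ≥ base, so the credit is $0.
Adoption Credit: income exceeds $297,500 by $21,700 → 28 increments × $40 = $1,120 ≥ base, so the credit is $0.
Education Credit: $319,200 meets or exceeds the $97,500 cutoff, so the credit is $0.
Total: $2,524 + $0 + $0 + $0 = $2,524.

$2,524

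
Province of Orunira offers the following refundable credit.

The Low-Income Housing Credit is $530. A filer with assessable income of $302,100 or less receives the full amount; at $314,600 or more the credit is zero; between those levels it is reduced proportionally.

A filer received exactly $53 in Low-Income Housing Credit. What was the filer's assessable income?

$313,350

$53 is 53/530 of the full $530, so 477/530 of the $12,500 range has been used: income = $302,100 + $12,500 × 477/530 = $313,350.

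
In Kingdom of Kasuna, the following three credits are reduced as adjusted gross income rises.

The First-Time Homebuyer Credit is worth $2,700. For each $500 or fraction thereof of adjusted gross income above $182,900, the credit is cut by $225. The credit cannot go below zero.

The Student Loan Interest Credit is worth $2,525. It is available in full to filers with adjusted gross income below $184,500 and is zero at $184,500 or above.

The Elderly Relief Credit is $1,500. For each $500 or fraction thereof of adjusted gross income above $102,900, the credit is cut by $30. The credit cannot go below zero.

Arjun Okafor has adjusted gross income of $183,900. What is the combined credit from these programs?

$4,775

First-Time Homebuyer Credit: income exceeds $182,900 by $1,000, which is 2 full-or-partial $500 increments; reduction = 2 × $225 = $450, leaving $2,250.
Student Loan Interest Credit: $183,900 is below the $184,500 cutoff, so the full $2,525 applies.
Elderly Relief Credit: income exceeds $102,900 by $81,000 → 162 increments × $30 = $4,860 ≥ base, so the credit is $0.
Total: $2,250 + $2,525 + $0 = $4,775.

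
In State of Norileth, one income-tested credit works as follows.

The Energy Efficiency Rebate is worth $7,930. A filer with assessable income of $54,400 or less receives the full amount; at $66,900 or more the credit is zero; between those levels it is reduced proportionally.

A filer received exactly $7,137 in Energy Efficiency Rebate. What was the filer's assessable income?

$55,650

$7,137 is 7,137/7,930 of the full $7,930, so 793/7,930 of the $12,500 range has been used: income = $54,400 + $12,500 × 793/7,930 = $55,650.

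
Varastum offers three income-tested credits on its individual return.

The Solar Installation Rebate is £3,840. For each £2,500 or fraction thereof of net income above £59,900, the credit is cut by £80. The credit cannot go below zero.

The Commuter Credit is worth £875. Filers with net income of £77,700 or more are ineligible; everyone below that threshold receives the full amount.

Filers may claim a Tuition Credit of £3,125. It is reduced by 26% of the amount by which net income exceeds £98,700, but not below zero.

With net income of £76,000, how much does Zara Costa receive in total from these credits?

£7,280

Solar Installation Rebate: income exceeds £59,900 by £16,100, which is 7 full-or-partial £2,500 increments; reduction = 7 × £80 = £560, leaving £3,280.
Commuter Credit: £76,000 is below the £77,700 cutoff, so the full £875 applies.
Tuition Credit: £76,000 is at or below the £98,700 threshold, so the full £3,125 applies.
Total: £3,280 + £875 + £3,125 = £7,280.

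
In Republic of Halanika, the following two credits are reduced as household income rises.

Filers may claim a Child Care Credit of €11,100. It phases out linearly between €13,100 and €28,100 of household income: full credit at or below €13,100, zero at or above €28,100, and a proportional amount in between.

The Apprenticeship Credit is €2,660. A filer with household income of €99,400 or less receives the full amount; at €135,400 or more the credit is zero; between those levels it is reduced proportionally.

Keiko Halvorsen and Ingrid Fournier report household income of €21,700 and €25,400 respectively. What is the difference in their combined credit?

Keiko (€21,700): Child Care Credit: €21,700 is €8,600 into a €15,000 phase-out range, leaving 6,400/15,000 of the credit: €11,100 × 6,400/15,000 = €4,736. Apprenticeship Credit: €21,700 is at or below the €99,400 threshold, so the full €2,660 applies. total €4,736 + €2,660 = €7,396
Ingrid (€25,400): Child Care Credit: €25,400 is €12,300 into a €15,000 phase-out range, leaving 2,700/15,000 of the credit: €11,100 × 2,700/15,000 = €1,998. Apprenticeship Credit: €25,400 is at or below the €99,400 threshold, so the full €2,660 applies. total €1,998 + €2,660 = €4,658
Difference: |€7,396 − €4,658| = €2,738.

€2,738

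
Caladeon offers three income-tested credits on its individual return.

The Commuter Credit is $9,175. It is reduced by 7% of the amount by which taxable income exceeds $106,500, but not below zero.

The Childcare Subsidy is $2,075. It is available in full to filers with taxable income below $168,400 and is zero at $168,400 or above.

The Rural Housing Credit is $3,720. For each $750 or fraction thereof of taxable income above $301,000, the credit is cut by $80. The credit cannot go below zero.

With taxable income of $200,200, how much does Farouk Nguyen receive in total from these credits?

Commuter Credit: 7% of the $93,700 excess over $106,500 is $6,559; credit = $9,175 − $6,559 = $2,616.
Childcare Subsidy: $200,200 meets or exceeds the $168,400 cutoff, so the credit is $0.
Rural Housing Credit: $200,200 is at or below the $301,000 threshold, so the full $3,720 applies.
Total: $2,616 + $0 + $3,720 = $6,336.

$6,336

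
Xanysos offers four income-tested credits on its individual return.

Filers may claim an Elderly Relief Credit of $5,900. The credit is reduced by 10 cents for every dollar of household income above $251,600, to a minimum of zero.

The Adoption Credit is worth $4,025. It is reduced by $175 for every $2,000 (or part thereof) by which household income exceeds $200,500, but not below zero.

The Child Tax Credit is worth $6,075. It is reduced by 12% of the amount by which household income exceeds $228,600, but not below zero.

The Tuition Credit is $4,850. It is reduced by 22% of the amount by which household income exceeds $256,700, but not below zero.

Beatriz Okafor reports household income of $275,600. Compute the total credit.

$4,627

Elderly Relief Credit: 10% of the $24,000 excess over $251,600 is $2,400; credit = $5,900 − $2,400 = $3,500.
Adoption Credit: income exceeds $200,500 by $75,100 → 38 increments × $175 = $6,650 ≥ base, so the credit is $0.
Child Tax Credit: 12% of the $47,000 excess over $228,600 is $5,640; credit = $6,075 − $5,640 = $435.
Tuition Credit: 22% of the $18,900 excess over $256,700 is $4,158; credit = $4,850 − $4,158 = $692.
Total: $3,500 + $0 + $435 + $692 = $4,627.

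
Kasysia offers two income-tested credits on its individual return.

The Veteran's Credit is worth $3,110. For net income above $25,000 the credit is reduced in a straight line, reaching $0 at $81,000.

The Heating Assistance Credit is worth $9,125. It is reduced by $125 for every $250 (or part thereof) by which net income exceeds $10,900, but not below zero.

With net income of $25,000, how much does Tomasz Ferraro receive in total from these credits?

$5,110

Veteran's Credit: $25,000 is at or below the $25,000 threshold, so the full $3,110 applies.
Heating Assistance Credit: income exceeds $10,900 by $14,100, which is 57 full-or-partial $250 increments; reduction = 57 × $125 = $7,125, leaving $2,000.
Total: $3,110 + $2,000 = $5,110.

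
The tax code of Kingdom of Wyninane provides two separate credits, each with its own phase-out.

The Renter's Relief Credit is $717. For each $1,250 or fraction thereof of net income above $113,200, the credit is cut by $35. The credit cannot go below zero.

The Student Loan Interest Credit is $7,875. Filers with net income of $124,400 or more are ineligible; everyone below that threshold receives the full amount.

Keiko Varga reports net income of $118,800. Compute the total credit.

$8,417

Renter's Relief Credit: income exceeds $113,200 by $5,600, which is 5 full-or-partial $1,250 increments; reduction = 5 × $35 = $175, leaving $542.
Student Loan Interest Credit: $118,800 is below the $124,400 cutoff, so the full $7,875 applies.
Total: $542 + $7,875 = $8,417.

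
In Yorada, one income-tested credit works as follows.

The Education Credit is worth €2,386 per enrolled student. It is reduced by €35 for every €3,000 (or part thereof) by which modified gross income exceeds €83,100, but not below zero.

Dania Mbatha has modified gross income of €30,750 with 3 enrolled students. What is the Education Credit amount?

€7,158

Education Credit: base = 3 × €2,386 = €7,158. €30,750 is at or below the €83,100 threshold, so the full €7,158 applies.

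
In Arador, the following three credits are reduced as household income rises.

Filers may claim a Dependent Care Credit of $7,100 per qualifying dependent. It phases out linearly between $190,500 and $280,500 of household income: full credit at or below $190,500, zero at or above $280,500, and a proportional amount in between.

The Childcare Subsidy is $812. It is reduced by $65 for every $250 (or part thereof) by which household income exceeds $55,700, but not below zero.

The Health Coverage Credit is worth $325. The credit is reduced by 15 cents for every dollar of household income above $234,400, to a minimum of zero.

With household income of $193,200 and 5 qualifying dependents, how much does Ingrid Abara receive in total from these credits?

Dependent Care Credit: base = 5 × $7,100 = $35,500. $193,200 is $2,700 into a $90,000 phase-out range, leaving 87,300/90,000 of the credit: $35,500 × 87,300/90,000 = $34,435.
Childcare Subsidy: income exceeds $55,700 by $137,500 → 550 increments × $65 = $35,750 ≥ base, so the credit is $0.
Health Coverage Credit: $193,200 is at or below the $234,400 threshold, so the full $325 applies.
Total: $34,435 + $0 + $325 = $34,760.

$34,760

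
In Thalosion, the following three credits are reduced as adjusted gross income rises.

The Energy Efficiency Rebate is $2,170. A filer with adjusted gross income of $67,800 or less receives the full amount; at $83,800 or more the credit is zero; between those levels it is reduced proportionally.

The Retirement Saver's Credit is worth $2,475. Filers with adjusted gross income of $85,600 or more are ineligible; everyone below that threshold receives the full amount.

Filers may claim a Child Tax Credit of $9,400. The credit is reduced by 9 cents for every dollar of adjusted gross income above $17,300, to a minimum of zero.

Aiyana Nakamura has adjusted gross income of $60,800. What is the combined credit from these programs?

Energy Efficiency Rebate: $60,800 is at or below the $67,800 threshold, so the full $2,170 applies.
Retirement Saver's Credit: $60,800 is below the $85,600 cutoff, so the full $2,475 applies.
Child Tax Credit: 9% of the $43,500 excess over $17,300 is $3,915; credit = $9,400 − $3,915 = $5,485.
Total: $2,170 + $2,475 + $5,485 = $10,130.

$10,130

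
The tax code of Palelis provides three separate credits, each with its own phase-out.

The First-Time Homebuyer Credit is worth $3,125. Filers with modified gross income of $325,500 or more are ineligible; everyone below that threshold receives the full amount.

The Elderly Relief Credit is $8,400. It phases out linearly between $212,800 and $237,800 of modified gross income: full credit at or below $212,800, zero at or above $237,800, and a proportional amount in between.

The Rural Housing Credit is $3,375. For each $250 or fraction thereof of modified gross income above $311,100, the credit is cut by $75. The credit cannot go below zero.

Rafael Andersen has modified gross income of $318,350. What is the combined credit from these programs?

$4,325

First-Time Homebuyer Credit: $318,350 is below the $325,500 cutoff, so the full $3,125 applies.
Elderly Relief Credit: $318,350 is at or above $237,800, so the credit is $0.
Rural Housing Credit: income exceeds $311,100 by $7,250, which is 29 full-or-partial $250 increments; reduction = 29 × $75 = $2,175, leaving $1,200.
Total: $3,125 + $0 + $1,200 = $4,325.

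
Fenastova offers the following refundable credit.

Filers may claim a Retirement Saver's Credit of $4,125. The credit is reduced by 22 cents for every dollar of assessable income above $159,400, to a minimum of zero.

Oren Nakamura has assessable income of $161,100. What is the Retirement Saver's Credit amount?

Retirement Saver's Credit: 22% of the $1,700 excess over $159,400 is $374; credit = $4,125 − $374 = $3,751.

$3,751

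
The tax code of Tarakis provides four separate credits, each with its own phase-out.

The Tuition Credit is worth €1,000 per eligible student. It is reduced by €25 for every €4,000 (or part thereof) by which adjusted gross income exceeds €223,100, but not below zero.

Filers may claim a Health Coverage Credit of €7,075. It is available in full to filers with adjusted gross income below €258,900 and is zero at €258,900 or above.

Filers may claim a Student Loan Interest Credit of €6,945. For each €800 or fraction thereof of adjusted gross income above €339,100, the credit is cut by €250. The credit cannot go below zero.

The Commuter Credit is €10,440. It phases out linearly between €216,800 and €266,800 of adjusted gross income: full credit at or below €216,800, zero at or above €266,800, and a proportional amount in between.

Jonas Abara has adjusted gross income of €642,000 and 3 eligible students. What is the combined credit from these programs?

Tuition Credit: base = 3 × €1,000 = €3,000. income exceeds €223,100 by €418,900, which is 105 full-or-partial €4,000 increments; reduction = 105 × €25 = €2,625, leaving €375.
Health Coverage Credit: €642,000 meets or exceeds the €258,900 cutoff, so the credit is €0.
Student Loan Interest Credit: income exceeds €339,100 by €302,900 → 379 increments × €250 = €94,750 ≥ base, so the credit is €0.
Commuter Credit: €642,000 is at or above €266,800, so the credit is €0.
Total: €375 + €0 + €0 + €0 = €375.

€375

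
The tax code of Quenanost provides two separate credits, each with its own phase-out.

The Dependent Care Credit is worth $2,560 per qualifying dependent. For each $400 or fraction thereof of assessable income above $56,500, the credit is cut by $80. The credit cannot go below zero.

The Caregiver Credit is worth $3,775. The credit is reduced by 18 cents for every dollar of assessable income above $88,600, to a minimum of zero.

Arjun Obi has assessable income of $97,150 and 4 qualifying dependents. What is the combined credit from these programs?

$4,316

Dependent Care Credit: base = 4 × $2,560 = $10,240. income exceeds $56,500 by $40,650, which is 102 full-or-partial $400 increments; reduction = 102 × $80 = $8,160, leaving $2,080.
Caregiver Credit: 18% of the $8,550 excess over $88,600 is $1,539; credit = $3,775 − $1,539 = $2,236.
Total: $2,080 + $2,236 = $4,316.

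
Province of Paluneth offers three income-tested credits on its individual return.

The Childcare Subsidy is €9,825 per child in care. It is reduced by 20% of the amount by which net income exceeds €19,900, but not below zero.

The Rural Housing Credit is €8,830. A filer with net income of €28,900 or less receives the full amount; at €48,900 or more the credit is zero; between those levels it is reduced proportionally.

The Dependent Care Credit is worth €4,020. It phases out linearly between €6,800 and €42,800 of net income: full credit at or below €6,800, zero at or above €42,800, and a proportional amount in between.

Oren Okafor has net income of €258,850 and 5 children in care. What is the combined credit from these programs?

€1,335

Childcare Subsidy: base = 5 × €9,825 = €49,125. 20% of the €238,950 excess over €19,900 is €47,790; credit = €49,125 − €47,790 = €1,335.
Rural Housing Credit: €258,850 is at or above €48,900, so the credit is €0.
Dependent Care Credit: €258,850 is at or above €42,800, so the credit is €0.
Total: €1,335 + €0 + €0 = €1,335.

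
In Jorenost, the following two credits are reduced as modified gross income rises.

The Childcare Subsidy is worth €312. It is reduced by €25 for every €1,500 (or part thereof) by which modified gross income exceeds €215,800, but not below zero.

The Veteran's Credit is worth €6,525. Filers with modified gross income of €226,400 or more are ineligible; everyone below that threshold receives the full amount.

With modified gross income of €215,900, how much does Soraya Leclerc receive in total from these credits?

Childcare Subsidy: income exceeds €215,800 by €100, which is 1 full-or-partial €1,500 increment; reduction = 1 × €25 = €25, leaving €287.
Veteran's Credit: €215,900 is below the €226,400 cutoff, so the full €6,525 applies.
Total: €287 + €6,525 = €6,812.

€6,812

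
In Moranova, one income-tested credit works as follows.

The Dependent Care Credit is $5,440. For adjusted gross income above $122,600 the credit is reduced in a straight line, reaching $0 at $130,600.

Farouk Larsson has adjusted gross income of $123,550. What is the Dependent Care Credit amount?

$4,794

Dependent Care Credit: $123,550 is $950 into a $8,000 phase-out range, leaving 7,050/8,000 of the credit: $5,440 × 7,050/8,000 = $4,794.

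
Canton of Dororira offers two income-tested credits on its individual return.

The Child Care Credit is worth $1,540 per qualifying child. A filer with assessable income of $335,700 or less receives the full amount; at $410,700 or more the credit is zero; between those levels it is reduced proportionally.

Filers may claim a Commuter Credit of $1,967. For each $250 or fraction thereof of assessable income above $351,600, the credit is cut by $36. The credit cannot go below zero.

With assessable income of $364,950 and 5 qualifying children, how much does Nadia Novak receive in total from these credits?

$4,720

Child Care Credit: base = 5 × $1,540 = $7,700. $364,950 is $29,250 into a $75,000 phase-out range, leaving 45,750/75,000 of the credit: $7,700 × 45,750/75,000 = $4,697.
Commuter Credit: income exceeds $351,600 by $13,350, which is 54 full-or-partial $250 increments; reduction = 54 × $36 = $1,944, leaving $23.
Total: $4,697 + $23 = $4,720.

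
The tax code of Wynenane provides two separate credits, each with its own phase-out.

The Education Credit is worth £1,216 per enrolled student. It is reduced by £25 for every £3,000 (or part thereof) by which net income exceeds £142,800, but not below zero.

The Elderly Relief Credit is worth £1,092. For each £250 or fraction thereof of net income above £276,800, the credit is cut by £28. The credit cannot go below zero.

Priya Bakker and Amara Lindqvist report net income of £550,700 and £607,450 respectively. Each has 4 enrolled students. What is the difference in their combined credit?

Priya (£550,700): Education Credit: base = 4 × £1,216 = £4,864. income exceeds £142,800 by £407,900, which is 136 full-or-partial £3,000 increments; reduction = 136 × £25 = £3,400, leaving £1,464. Elderly Relief Credit: income exceeds £276,800 by £273,900 → 1096 increments × £28 = £30,688 ≥ base, so the credit is £0. total £1,464 + £0 = £1,464
Amara (£607,450): Education Credit: base = 4 × £1,216 = £4,864. income exceeds £142,800 by £464,650, which is 155 full-or-partial £3,000 increments; reduction = 155 × £25 = £3,875, leaving £989. Elderly Relief Credit: income exceeds £276,800 by £330,650 → 1323 increments × £28 = £37,044 ≥ base, so the credit is £0. total £989 + £0 = £989
Difference: |£1,464 − £989| = £475.

£475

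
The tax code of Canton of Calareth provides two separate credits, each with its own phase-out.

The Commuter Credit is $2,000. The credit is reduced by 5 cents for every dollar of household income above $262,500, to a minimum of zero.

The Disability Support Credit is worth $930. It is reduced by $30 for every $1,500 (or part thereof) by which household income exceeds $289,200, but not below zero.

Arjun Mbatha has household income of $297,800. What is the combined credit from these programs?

Commuter Credit: 5% of the $35,300 excess over $262,500 is $1,765; credit = $2,000 − $1,765 = $235.
Disability Support Credit: income exceeds $289,200 by $8,600, which is 6 full-or-partial $1,500 increments; reduction = 6 × $30 = $180, leaving $750.
Total: $235 + $750 = $985.

$985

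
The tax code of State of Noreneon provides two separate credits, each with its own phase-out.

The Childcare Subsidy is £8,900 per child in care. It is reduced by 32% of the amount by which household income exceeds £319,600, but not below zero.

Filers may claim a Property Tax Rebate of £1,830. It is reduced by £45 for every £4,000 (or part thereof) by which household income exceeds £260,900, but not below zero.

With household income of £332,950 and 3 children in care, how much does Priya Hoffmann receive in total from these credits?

£23,403

Childcare Subsidy: base = 3 × £8,900 = £26,700. 32% of the £13,350 excess over £319,600 is £4,272; credit = £26,700 − £4,272 = £22,428.
Property Tax Rebate: income exceeds £260,900 by £72,050, which is 19 full-or-partial £4,000 increments; reduction = 19 × £45 = £855, leaving £975.
Total: £22,428 + £975 = £23,403.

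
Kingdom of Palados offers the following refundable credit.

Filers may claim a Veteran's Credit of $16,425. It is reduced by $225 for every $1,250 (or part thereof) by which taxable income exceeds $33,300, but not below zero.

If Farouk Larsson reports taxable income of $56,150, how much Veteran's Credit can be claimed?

$12,150

Veteran's Credit: income exceeds $33,300 by $22,850, which is 19 full-or-partial $1,250 increments; reduction = 19 × $225 = $4,275, leaving $12,150.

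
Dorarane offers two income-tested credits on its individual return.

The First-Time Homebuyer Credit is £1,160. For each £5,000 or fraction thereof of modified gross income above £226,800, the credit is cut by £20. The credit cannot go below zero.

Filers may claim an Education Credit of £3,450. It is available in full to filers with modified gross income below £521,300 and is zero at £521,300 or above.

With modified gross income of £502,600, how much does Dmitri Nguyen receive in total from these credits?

First-Time Homebuyer Credit: income exceeds £226,800 by £275,800, which is 56 full-or-partial £5,000 increments; reduction = 56 × £20 = £1,120, leaving £40.
Education Credit: £502,600 is below the £521,300 cutoff, so the full £3,450 applies.
Total: £40 + £3,450 = £3,490.

£3,490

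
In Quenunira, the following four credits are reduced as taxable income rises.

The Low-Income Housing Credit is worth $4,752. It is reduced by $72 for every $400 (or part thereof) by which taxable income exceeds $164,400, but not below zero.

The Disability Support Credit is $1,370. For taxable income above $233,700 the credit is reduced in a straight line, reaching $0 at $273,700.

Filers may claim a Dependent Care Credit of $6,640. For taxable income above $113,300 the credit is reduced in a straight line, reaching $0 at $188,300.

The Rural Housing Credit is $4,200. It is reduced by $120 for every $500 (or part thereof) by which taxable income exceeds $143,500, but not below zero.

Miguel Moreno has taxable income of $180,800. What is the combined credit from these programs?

$3,834

Low-Income Housing Credit: income exceeds $164,400 by $16,400, which is 41 full-or-partial $400 increments; reduction = 41 × $72 = $2,952, leaving $1,800.
Disability Support Credit: $180,800 is at or below the $233,700 threshold, so the full $1,370 applies.
Dependent Care Credit: $180,800 is $67,500 into a $75,000 phase-out range, leaving 7,500/75,000 of the credit: $6,640 × 7,500/75,000 = $664.
Rural Housing Credit: income exceeds $143,500 by $37,300 → 75 increments × $120 = $9,000 ≥ base, so the credit is $0.
Total: $1,800 + $1,370 + $664 + $0 = $3,834.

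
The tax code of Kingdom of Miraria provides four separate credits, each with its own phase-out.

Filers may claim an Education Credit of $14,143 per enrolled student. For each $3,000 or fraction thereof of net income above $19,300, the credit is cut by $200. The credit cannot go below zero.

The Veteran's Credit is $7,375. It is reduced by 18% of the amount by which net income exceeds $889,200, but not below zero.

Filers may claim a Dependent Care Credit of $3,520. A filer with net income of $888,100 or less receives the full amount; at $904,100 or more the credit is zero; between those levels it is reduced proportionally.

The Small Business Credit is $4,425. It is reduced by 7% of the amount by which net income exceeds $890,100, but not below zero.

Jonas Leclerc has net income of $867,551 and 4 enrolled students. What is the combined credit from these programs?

$15,320

Education Credit: base = 4 × $14,143 = $56,572. income exceeds $19,300 by $848,251 → 283 increments × $200 = $56,600 ≥ base, so the credit is $0.
Veteran's Credit: $867,551 is at or below the $889,200 threshold, so the full $7,375 applies.
Dependent Care Credit: $867,551 is at or below the $888,100 threshold, so the full $3,520 applies.
Small Business Credit: $867,551 is at or below the $890,100 threshold, so the full $4,425 applies.
Total: $0 + $7,375 + $3,520 + $4,425 = $15,320.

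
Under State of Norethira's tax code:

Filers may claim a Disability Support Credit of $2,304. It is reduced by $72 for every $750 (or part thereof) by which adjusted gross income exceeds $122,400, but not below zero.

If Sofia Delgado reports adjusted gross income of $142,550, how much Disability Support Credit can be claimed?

Disability Support Credit: income exceeds $122,400 by $20,150, which is 27 full-or-partial $750 increments; reduction = 27 × $72 = $1,944, leaving $360.

$360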